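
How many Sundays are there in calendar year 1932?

52

Jan 1, 1932 is a Friday.
The range spans 366 days (inclusive of both endpoints).
366 = 7 × 52 + 2, so there are 52 full weeks plus 2 extra days.
Each full week contributes one Sunday: 52 so far.
The 2 extra days are Friday, Saturday — none qualify.
Total: 52 + 0 = 52.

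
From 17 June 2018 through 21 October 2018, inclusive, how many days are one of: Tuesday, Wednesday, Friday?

17 June 2018 is a Sunday.
The range spans 127 days (inclusive of both endpoints).
127 = 7 × 18 + 1, so there are 18 full weeks plus 1 extra day.
Each full week contributes 3 days from the set (Tue, Wed, Fri): 18 × 3 = 54.
The 1 extra day is Sunday — none qualify.
Total: 54 + 0 = 54.

54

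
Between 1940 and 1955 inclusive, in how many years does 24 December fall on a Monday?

Day of week of December 24 in each year:
1940: Tue, 1941: Wed, 1942: Thu, 1943: Fri, 1944: Sun, 1945: Mon ✓, 1946: Tue, 1947: Wed, 1948: Fri, 1949: Sat, 1950: Sun, 1951: Mon ✓, 1952: Wed, 1953: Thu, 1954: Fri, 1955: Sat
Mondays: 1945, 1951.

2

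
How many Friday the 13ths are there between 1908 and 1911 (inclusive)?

Friday-the-13ths by year:
1908: Mar, Nov
1909: Aug
1910: May
1911: Jan, Oct

6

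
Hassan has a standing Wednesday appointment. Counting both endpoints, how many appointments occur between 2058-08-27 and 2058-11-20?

13 Wednesdays

2058-08-27 is a Tuesday.
From 2058-08-27 to 2058-11-20 is 86 days inclusive.
86 = 7 × 12 + 2, so there are 12 full weeks plus 2 extra days.
Each full week contributes one Wednesday: 12 so far.
The 2 extra days are Tue, Wed — 1 of them qualifies.
Total: 12 + 1 = 13.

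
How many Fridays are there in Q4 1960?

October 1, 1960 is a Saturday.
From October 1, 1960 to December 31, 1960 is 92 days inclusive.
92 = 7 × 13 + 1, so there are 13 full weeks plus 1 extra day.
Each full week contributes one Friday: 13 so far.
The 1 extra day is Saturday — none qualify.
Total: 13 + 0 = 13.

13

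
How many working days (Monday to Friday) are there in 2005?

260

Jan 1, 2005 is a Saturday.
That's 365 days from start to end, counting both.
365 = 7 × 52 + 1, so there are 52 full weeks plus 1 extra day.
Each full week contributes 5 weekdays (Mon–Fri): 52 × 5 = 260.
The 1 extra day is Saturday — none qualify.
Total: 260 + 0 = 260.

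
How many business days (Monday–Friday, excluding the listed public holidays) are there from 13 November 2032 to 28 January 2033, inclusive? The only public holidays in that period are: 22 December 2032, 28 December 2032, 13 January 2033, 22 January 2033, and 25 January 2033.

51 business days

13 November 2032 is a Saturday.
From 13 November 2032 to 28 January 2033 is 77 days inclusive.
77 = 7 × 11, so the span is exactly 11 full weeks.
Each full week contributes 5 weekdays (Mon–Fri): 11 × 5 = 55.
Holidays: 22 December 2032 (Wed); 28 December 2032 (Tue); 13 January 2033 (Thu); 22 January 2033 (Sat); 25 January 2033 (Tue).
4 of the 5 holidays fall on weekdays; the rest are weekends and were already excluded.
Business days: 55 − 4 = 51.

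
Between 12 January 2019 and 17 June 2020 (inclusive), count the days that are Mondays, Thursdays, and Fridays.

12 January 2019 is a Saturday.
The range spans 523 days (inclusive of both endpoints).
523 = 7 × 74 + 5, so there are 74 full weeks plus 5 extra days.
Each full week contributes 3 days from the set (Mon, Thu, Fri): 74 × 3 = 222.
The 5 extra days are Sat, Sun, Mon, Tue, Wed — 1 of them qualifies.
Total: 222 + 1 = 223.

223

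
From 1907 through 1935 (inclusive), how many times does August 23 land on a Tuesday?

4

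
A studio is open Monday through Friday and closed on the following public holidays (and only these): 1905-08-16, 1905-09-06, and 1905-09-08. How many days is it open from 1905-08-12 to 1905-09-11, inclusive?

1905-08-12 is a Saturday.
From 1905-08-12 to 1905-09-11 is 31 days inclusive.
31 = 7 × 4 + 3, so there are 4 full weeks plus 3 extra days.
Each full week contributes 5 weekdays (Mon–Fri): 4 × 5 = 20.
The 3 extra days are Sat, Sun, Mon — 1 of them qualifies.
Total: 20 + 1 = 21.
Holidays: 1905-08-16 (Wed); 1905-09-06 (Wed); 1905-09-08 (Fri).
All 3 holidays fall on weekdays, so subtract 3.
Business days: 21 − 3 = 18.

18 working days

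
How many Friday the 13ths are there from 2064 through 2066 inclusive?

Friday-the-13ths by year:
2064: Jun
2065: Feb, Mar, Nov
2066: Aug

5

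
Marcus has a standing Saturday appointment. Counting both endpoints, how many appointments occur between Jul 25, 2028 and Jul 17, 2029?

51

Jul 25, 2028 is a Tuesday.
The range spans 358 days (inclusive of both endpoints).
358 = 7 × 51 + 1, so there are 51 full weeks plus 1 extra day.
Each full week contributes one Saturday: 51 so far.
The 1 extra day is Tuesday — none qualify.
Total: 51 + 0 = 51.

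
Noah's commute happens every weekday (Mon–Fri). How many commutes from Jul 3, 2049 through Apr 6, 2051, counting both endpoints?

Jul 3, 2049 is a Saturday.
The range spans 643 days (inclusive of both endpoints).
643 = 7 × 91 + 6, so there are 91 full weeks plus 6 extra days.
Each full week contributes 5 weekdays (Mon–Fri): 91 × 5 = 455.
The 6 extra days are Sat, Sun, Mon, Tue, Wed, Thu — 4 of them qualify.
Total: 455 + 4 = 459.

459 weekdays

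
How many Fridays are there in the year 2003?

52

1 January 2003 is a Wednesday.
That's 365 days from start to end, counting both.
365 = 7 × 52 + 1, so there are 52 full weeks plus 1 extra day.
Each full week contributes one Friday: 52 so far.
The 1 extra day is Wed — none qualify.
Total: 52 + 0 = 52.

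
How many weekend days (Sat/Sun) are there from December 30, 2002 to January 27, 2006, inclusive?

320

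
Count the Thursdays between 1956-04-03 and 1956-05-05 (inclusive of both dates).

5 Thursdays

1956-04-03 is a Tuesday.
The range spans 33 days (inclusive of both endpoints).
33 = 7 × 4 + 5, so there are 4 full weeks plus 5 extra days.
Each full week contributes one Thursday: 4 so far.
The 5 extra days are Tuesday, Wednesday, Thursday, Friday, Saturday — 1 of them qualifies.
Total: 4 + 1 = 5.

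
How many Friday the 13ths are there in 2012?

The 13th falls on a Friday when the month's 13th has weekday Fri.
Jan 13 is Fri ✓; Feb 13 is Mon; Mar 13 is Tue; Apr 13 is Fri ✓; May 13 is Sun; Jun 13 is Wed; Jul 13 is Fri ✓; Aug 13 is Mon; Sep 13 is Thu; Oct 13 is Sat; Nov 13 is Tue; Dec 13 is Thu.
Friday the 13ths: Jan, Apr, Jul.

3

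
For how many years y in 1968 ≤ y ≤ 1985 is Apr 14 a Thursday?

2

Day of week of April 14 in each year:
1968: Sun, 1969: Mon, 1970: Tue, 1971: Wed, 1972: Fri, 1973: Sat, 1974: Sun, 1975: Mon, 1976: Wed, 1977: Thu ✓, 1978: Fri, 1979: Sat, 1980: Mon, 1981: Tue, 1982: Wed, 1983: Thu ✓, 1984: Sat, 1985: Sun
Thursdays: 1977, 1983.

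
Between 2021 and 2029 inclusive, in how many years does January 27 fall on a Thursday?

2

Day of week of January 27 in each year:
2021: Wed, 2022: Thu ✓, 2023: Fri, 2024: Sat, 2025: Mon, 2026: Tue, 2027: Wed, 2028: Thu ✓, 2029: Sat
Thursdays: 2022, 2028.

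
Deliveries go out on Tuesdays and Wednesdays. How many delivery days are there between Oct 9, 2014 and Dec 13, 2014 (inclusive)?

18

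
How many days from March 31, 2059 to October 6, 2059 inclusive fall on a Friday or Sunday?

54

March 31, 2059 is a Monday.
The range spans 190 days (inclusive of both endpoints).
190 = 7 × 27 + 1, so there are 27 full weeks plus 1 extra day.
Each full week contributes 2 days from the set (Fri, Sun): 27 × 2 = 54.
The 1 extra day is Mon — none qualify.
Total: 54 + 0 = 54.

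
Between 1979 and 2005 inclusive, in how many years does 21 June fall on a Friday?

Day of week of June 21 in each year:
1979: Thu, 1980: Sat, 1981: Sun, 1982: Mon, 1983: Tue, 1984: Thu, 1985: Fri ✓, 1986: Sat, 1987: Sun, 1988: Tue, 1989: Wed, 1990: Thu, 1991: Fri ✓, 1992: Sun, 1993: Mon, 1994: Tue, 1995: Wed, 1996: Fri ✓, 1997: Sat, 1998: Sun, 1999: Mon, 2000: Wed, 2001: Thu, 2002: Fri ✓, 2003: Sat, 2004: Mon, 2005: Tue
Fridays: 1985, 1991, 1996, 2002.

4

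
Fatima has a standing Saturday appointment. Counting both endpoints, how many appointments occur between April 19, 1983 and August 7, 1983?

16 Saturdays

April 19, 1983 is a Tuesday.
The range spans 111 days (inclusive of both endpoints).
111 = 7 × 15 + 6, so there are 15 full weeks plus 6 extra days.
Each full week contributes one Saturday: 15 so far.
The 6 extra days are Tuesday, Wednesday, Thursday, Friday, Saturday, Sunday — 1 of them qualifies.
Total: 15 + 1 = 16.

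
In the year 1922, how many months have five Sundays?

5

A month has five Sundays exactly when Sunday falls within its first (length − 28) days.
Jan: 31 days, starts Sun → 5 of Sun, Mon, Tue ✓
Feb: 28 days, starts Wed → 5 of (none)
Mar: 31 days, starts Wed → 5 of Wed, Thu, Fri
Apr: 30 days, starts Sat → 5 of Sat, Sun ✓
May: 31 days, starts Mon → 5 of Mon, Tue, Wed
Jun: 30 days, starts Thu → 5 of Thu, Fri
Jul: 31 days, starts Sat → 5 of Sat, Sun, Mon ✓
Aug: 31 days, starts Tue → 5 of Tue, Wed, Thu
Sep: 30 days, starts Fri → 5 of Fri, Sat
Oct: 31 days, starts Sun → 5 of Sun, Mon, Tue ✓
Nov: 30 days, starts Wed → 5 of Wed, Thu
Dec: 31 days, starts Fri → 5 of Fri, Sat, Sun ✓
Months with five Sundays: Jan, Apr, Jul, Oct, Dec.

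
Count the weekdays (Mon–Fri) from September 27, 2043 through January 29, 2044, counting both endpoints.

90 weekdays

September 27, 2043 is a Sunday.
The range spans 125 days (inclusive of both endpoints).
125 = 7 × 17 + 6, so there are 17 full weeks plus 6 extra days.
Each full week contributes 5 weekdays (Mon–Fri): 17 × 5 = 85.
The 6 extra days are Sunday, Monday, Tuesday, Wednesday, Thursday, Friday — 5 of them qualify.
Total: 85 + 5 = 90.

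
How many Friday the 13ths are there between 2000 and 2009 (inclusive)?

17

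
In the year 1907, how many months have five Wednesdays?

A month has five Wednesdays exactly when Wednesday falls within its first (length − 28) days.
Jan: 31 days, starts Tue → 5 of Tue, Wed, Thu ✓
Feb: 28 days, starts Fri → 5 of (none)
Mar: 31 days, starts Fri → 5 of Fri, Sat, Sun
Apr: 30 days, starts Mon → 5 of Mon, Tue
May: 31 days, starts Wed → 5 of Wed, Thu, Fri ✓
Jun: 30 days, starts Sat → 5 of Sat, Sun
Jul: 31 days, starts Mon → 5 of Mon, Tue, Wed ✓
Aug: 31 days, starts Thu → 5 of Thu, Fri, Sat
Sep: 30 days, starts Sun → 5 of Sun, Mon
Oct: 31 days, starts Tue → 5 of Tue, Wed, Thu ✓
Nov: 30 days, starts Fri → 5 of Fri, Sat
Dec: 31 days, starts Sun → 5 of Sun, Mon, Tue
Months with five Wednesdays: Jan, May, Jul, Oct.

4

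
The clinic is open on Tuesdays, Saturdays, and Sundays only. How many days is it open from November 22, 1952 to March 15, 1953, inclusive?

November 22, 1952 is a Saturday.
That's 114 days from start to end, counting both.
114 = 7 × 16 + 2, so there are 16 full weeks plus 2 extra days.
Each full week contributes 3 days from the set (Tue, Sat, Sun): 16 × 3 = 48.
The 2 extra days are Sat, Sun — 2 of them qualify.
Total: 48 + 2 = 50.

50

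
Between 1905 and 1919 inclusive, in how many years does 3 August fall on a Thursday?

3

Day of week of August 3 in each year:
1905: Thu ✓, 1906: Fri, 1907: Sat, 1908: Mon, 1909: Tue, 1910: Wed, 1911: Thu ✓, 1912: Sat, 1913: Sun, 1914: Mon, 1915: Tue, 1916: Thu ✓, 1917: Fri, 1918: Sat, 1919: Sun
Thursdays: 1905, 1911, 1916.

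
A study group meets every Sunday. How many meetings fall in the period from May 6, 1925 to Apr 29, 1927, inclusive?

May 6, 1925 is a Wednesday.
From May 6, 1925 to Apr 29, 1927 is 724 days inclusive.
724 = 7 × 103 + 3, so there are 103 full weeks plus 3 extra days.
Each full week contributes one Sunday: 103 so far.
The 3 extra days are Wed, Thu, Fri — none qualify.
Total: 103 + 0 = 103.

103 Sundays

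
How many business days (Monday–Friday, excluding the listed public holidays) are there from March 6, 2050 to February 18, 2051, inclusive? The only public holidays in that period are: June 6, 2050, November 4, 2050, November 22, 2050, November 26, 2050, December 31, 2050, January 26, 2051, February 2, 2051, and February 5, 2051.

245 business days

March 6, 2050 is a Sunday.
That's 350 days from start to end, counting both.
350 = 7 × 50, so the span is exactly 50 full weeks.
Each full week contributes 5 weekdays (Mon–Fri): 50 × 5 = 250.
Holidays: June 6, 2050 (Mon); November 4, 2050 (Fri); November 22, 2050 (Tue); November 26, 2050 (Sat); December 31, 2050 (Sat); January 26, 2051 (Thu); February 2, 2051 (Thu); February 5, 2051 (Sun).
5 of the 8 holidays fall on weekdays; the rest are weekends and were already excluded.
Business days: 250 − 5 = 245.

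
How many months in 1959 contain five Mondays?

4

A month has five Mondays exactly when Monday falls within its first (length − 28) days.
Jan: 31 days, starts Thu → 5 of Thu, Fri, Sat
Feb: 28 days, starts Sun → 5 of (none)
Mar: 31 days, starts Sun → 5 of Sun, Mon, Tue ✓
Apr: 30 days, starts Wed → 5 of Wed, Thu
May: 31 days, starts Fri → 5 of Fri, Sat, Sun
Jun: 30 days, starts Mon → 5 of Mon, Tue ✓
Jul: 31 days, starts Wed → 5 of Wed, Thu, Fri
Aug: 31 days, starts Sat → 5 of Sat, Sun, Mon ✓
Sep: 30 days, starts Tue → 5 of Tue, Wed
Oct: 31 days, starts Thu → 5 of Thu, Fri, Sat
Nov: 30 days, starts Sun → 5 of Sun, Mon ✓
Dec: 31 days, starts Tue → 5 of Tue, Wed, Thu
Months with five Mondays: Mar, Jun, Aug, Nov.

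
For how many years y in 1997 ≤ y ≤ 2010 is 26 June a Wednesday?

Day of week of June 26 in each year:
1997: Thu, 1998: Fri, 1999: Sat, 2000: Mon, 2001: Tue, 2002: Wed ✓, 2003: Thu, 2004: Sat, 2005: Sun, 2006: Mon, 2007: Tue, 2008: Thu, 2009: Fri, 2010: Sat
Wednesdays: 2002.

1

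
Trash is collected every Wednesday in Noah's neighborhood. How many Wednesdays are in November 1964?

4

Nov 1, 1964 is a Sunday.
That's 30 days from start to end, counting both.
30 = 7 × 4 + 2, so there are 4 full weeks plus 2 extra days.
Each full week contributes one Wednesday: 4 so far.
The 2 extra days are Sunday, Monday — none qualify.
Total: 4 + 0 = 4.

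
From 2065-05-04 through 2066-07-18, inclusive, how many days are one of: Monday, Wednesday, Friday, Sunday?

252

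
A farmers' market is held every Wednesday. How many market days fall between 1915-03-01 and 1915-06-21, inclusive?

1915-03-01 is a Monday.
That's 113 days from start to end, counting both.
113 = 7 × 16 + 1, so there are 16 full weeks plus 1 extra day.
Each full week contributes one Wednesday: 16 so far.
The 1 extra day is Monday — none qualify.
Total: 16 + 0 = 16.

16 Wednesdays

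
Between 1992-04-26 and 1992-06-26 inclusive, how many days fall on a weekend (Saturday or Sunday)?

1992-04-26 is a Sunday.
That's 62 days from start to end, counting both.
62 = 7 × 8 + 6, so there are 8 full weeks plus 6 extra days.
Each full week contributes 2 weekend days (Sat, Sun): 8 × 2 = 16.
The 6 extra days are Sunday, Monday, Tuesday, Wednesday, Thursday, Friday — 1 of them qualifies.
Total: 16 + 1 = 17.

17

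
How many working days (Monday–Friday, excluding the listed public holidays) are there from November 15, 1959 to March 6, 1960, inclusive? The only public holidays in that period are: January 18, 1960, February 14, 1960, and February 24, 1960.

78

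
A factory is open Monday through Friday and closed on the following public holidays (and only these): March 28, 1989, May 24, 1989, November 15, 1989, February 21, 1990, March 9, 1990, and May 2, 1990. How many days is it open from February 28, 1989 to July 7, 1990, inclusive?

February 28, 1989 is a Tuesday.
The range spans 495 days (inclusive of both endpoints).
495 = 7 × 70 + 5, so there are 70 full weeks plus 5 extra days.
Each full week contributes 5 weekdays (Mon–Fri): 70 × 5 = 350.
The 5 extra days are Tue, Wed, Thu, Fri, Sat — 4 of them qualify.
Total: 350 + 4 = 354.
Holidays: March 28, 1989 (Tue); May 24, 1989 (Wed); November 15, 1989 (Wed); February 21, 1990 (Wed); March 9, 1990 (Fri); May 2, 1990 (Wed).
All 6 holidays fall on weekdays, so subtract 6.
Business days: 354 − 6 = 348.

348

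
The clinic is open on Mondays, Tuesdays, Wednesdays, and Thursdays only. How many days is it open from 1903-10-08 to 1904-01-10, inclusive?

1903-10-08 is a Thursday.
From 1903-10-08 to 1904-01-10 is 95 days inclusive.
95 = 7 × 13 + 4, so there are 13 full weeks plus 4 extra days.
Each full week contributes 4 days from the set (Mon, Tue, Wed, Thu): 13 × 4 = 52.
The 4 extra days are Thu, Fri, Sat, Sun — 1 of them qualifies.
Total: 52 + 1 = 53.

53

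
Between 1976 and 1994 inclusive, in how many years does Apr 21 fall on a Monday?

2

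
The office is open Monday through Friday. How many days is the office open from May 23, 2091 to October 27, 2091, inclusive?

113

May 23, 2091 is a Wednesday.
From May 23, 2091 to October 27, 2091 is 158 days inclusive.
158 = 7 × 22 + 4, so there are 22 full weeks plus 4 extra days.
Each full week contributes 5 weekdays (Mon–Fri): 22 × 5 = 110.
The 4 extra days are Wednesday, Thursday, Friday, Saturday — 3 of them qualify.
Total: 110 + 3 = 113.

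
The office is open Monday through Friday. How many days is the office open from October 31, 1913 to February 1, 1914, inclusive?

66

October 31, 1913 is a Friday.
From October 31, 1913 to February 1, 1914 is 94 days inclusive.
94 = 7 × 13 + 3, so there are 13 full weeks plus 3 extra days.
Each full week contributes 5 weekdays (Mon–Fri): 13 × 5 = 65.
The 3 extra days are Fri, Sat, Sun — 1 of them qualifies.
Total: 65 + 1 = 66.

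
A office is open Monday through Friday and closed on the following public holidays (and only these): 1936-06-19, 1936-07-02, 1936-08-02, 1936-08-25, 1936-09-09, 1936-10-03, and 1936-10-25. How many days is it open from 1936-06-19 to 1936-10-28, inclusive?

90 business days

1936-06-19 is a Friday.
That's 132 days from start to end, counting both.
132 = 7 × 18 + 6, so there are 18 full weeks plus 6 extra days.
Each full week contributes 5 weekdays (Mon–Fri): 18 × 5 = 90.
The 6 extra days are Fri, Sat, Sun, Mon, Tue, Wed — 4 of them qualify.
Total: 90 + 4 = 94.
Holidays: 1936-06-19 (Fri); 1936-07-02 (Thu); 1936-08-02 (Sun); 1936-08-25 (Tue); 1936-09-09 (Wed); 1936-10-03 (Sat); 1936-10-25 (Sun).
4 of the 7 holidays fall on weekdays; the rest are weekends and were already excluded.
Business days: 94 − 4 = 90.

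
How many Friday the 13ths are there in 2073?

2

The 13th falls on a Friday when the month's 13th has weekday Fri.
Jan 13 is Fri ✓; Feb 13 is Mon; Mar 13 is Mon; Apr 13 is Thu; May 13 is Sat; Jun 13 is Tue; Jul 13 is Thu; Aug 13 is Sun; Sep 13 is Wed; Oct 13 is Fri ✓; Nov 13 is Mon; Dec 13 is Wed.
Friday the 13ths: Jan, Oct.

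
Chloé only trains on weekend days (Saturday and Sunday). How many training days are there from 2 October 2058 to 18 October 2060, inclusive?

214

2 October 2058 is a Wednesday.
From 2 October 2058 to 18 October 2060 is 748 days inclusive.
748 = 7 × 106 + 6, so there are 106 full weeks plus 6 extra days.
Each full week contributes 2 weekend days (Sat, Sun): 106 × 2 = 212.
The 6 extra days are Wednesday, Thursday, Friday, Saturday, Sunday, Monday — 2 of them qualify.
Total: 212 + 2 = 214.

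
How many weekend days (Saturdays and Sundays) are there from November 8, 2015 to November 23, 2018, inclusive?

317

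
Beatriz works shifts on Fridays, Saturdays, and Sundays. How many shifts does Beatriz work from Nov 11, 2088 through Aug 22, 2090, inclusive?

279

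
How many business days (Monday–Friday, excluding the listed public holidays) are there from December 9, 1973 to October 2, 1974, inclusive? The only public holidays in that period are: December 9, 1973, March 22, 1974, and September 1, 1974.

212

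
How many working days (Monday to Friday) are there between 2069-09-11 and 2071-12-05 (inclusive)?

2069-09-11 is a Wednesday.
The range spans 816 days (inclusive of both endpoints).
816 = 7 × 116 + 4, so there are 116 full weeks plus 4 extra days.
Each full week contributes 5 weekdays (Mon–Fri): 116 × 5 = 580.
The 4 extra days are Wed, Thu, Fri, Sat — 3 of them qualify.
Total: 580 + 3 = 583.

583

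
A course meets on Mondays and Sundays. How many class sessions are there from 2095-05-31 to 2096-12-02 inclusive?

157

2095-05-31 is a Tuesday.
That's 552 days from start to end, counting both.
552 = 7 × 78 + 6, so there are 78 full weeks plus 6 extra days.
Each full week contributes 2 days from the set (Mon, Sun): 78 × 2 = 156.
The 6 extra days are Tue, Wed, Thu, Fri, Sat, Sun — 1 of them qualifies.
Total: 156 + 1 = 157.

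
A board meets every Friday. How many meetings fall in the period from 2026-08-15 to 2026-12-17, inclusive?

17 Fridays

2026-08-15 is a Saturday.
That's 125 days from start to end, counting both.
125 = 7 × 17 + 6, so there are 17 full weeks plus 6 extra days.
Each full week contributes one Friday: 17 so far.
The 6 extra days are Saturday, Sunday, Monday, Tuesday, Wednesday, Thursday — none qualify.
Total: 17 + 0 = 17.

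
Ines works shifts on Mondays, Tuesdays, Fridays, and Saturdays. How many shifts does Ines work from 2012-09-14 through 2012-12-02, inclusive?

46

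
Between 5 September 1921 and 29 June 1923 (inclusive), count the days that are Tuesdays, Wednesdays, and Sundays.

284

5 September 1921 is a Monday.
That's 663 days from start to end, counting both.
663 = 7 × 94 + 5, so there are 94 full weeks plus 5 extra days.
Each full week contributes 3 days from the set (Tue, Wed, Sun): 94 × 3 = 282.
The 5 extra days are Monday, Tuesday, Wednesday, Thursday, Friday — 2 of them qualify.
Total: 282 + 2 = 284.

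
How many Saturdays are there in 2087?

52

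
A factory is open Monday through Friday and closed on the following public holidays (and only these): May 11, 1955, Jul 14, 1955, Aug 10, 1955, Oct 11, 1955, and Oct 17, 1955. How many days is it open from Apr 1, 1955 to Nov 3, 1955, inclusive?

Apr 1, 1955 is a Friday.
That's 217 days from start to end, counting both.
217 = 7 × 31, so the span is exactly 31 full weeks.
Each full week contributes 5 weekdays (Mon–Fri): 31 × 5 = 155.
Holidays: May 11, 1955 (Wed); Jul 14, 1955 (Thu); Aug 10, 1955 (Wed); Oct 11, 1955 (Tue); Oct 17, 1955 (Mon).
All 5 holidays fall on weekdays, so subtract 5.
Business days: 155 − 5 = 150.

150 working days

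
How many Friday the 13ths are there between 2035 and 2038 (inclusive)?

7

Friday-the-13ths by year:
2035: Apr, Jul
2036: Jun
2037: Feb, Mar, Nov
2038: Aug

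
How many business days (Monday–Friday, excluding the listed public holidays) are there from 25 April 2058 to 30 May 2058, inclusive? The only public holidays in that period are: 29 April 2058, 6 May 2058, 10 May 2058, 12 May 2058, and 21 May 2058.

22

25 April 2058 is a Thursday.
From 25 April 2058 to 30 May 2058 is 36 days inclusive.
36 = 7 × 5 + 1, so there are 5 full weeks plus 1 extra day.
Each full week contributes 5 weekdays (Mon–Fri): 5 × 5 = 25.
The 1 extra day is Thursday — 1 of them qualifies.
Total: 25 + 1 = 26.
Holidays: 29 April 2058 (Mon); 6 May 2058 (Mon); 10 May 2058 (Fri); 12 May 2058 (Sun); 21 May 2058 (Tue).
4 of the 5 holidays fall on weekdays; the rest are weekends and were already excluded.
Business days: 26 − 4 = 22.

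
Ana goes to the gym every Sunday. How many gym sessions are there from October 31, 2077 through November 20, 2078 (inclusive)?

October 31, 2077 is a Sunday.
That's 386 days from start to end, counting both.
386 = 7 × 55 + 1, so there are 55 full weeks plus 1 extra day.
Each full week contributes one Sunday: 55 so far.
The 1 extra day is Sun — 1 of them qualifies.
Total: 55 + 1 = 56.

56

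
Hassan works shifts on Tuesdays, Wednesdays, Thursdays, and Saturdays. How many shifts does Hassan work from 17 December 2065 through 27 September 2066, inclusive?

17 December 2065 is a Thursday.
From 17 December 2065 to 27 September 2066 is 285 days inclusive.
285 = 7 × 40 + 5, so there are 40 full weeks plus 5 extra days.
Each full week contributes 4 days from the set (Tue, Wed, Thu, Sat): 40 × 4 = 160.
The 5 extra days are Thu, Fri, Sat, Sun, Mon — 2 of them qualify.
Total: 160 + 2 = 162.

162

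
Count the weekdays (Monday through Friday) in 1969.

1 January 1969 is a Wednesday.
From 1 January 1969 to 31 December 1969 is 365 days inclusive.
365 = 7 × 52 + 1, so there are 52 full weeks plus 1 extra day.
Each full week contributes 5 weekdays (Mon–Fri): 52 × 5 = 260.
The 1 extra day is Wednesday — 1 of them qualifies.
Total: 260 + 1 = 261.

261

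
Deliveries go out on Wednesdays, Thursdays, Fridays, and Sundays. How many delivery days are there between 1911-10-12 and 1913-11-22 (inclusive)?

442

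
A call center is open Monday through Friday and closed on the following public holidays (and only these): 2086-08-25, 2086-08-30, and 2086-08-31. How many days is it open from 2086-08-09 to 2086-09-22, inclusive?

30 working days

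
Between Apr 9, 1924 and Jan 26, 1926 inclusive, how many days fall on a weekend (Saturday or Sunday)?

188

Apr 9, 1924 is a Wednesday.
The range spans 658 days (inclusive of both endpoints).
658 = 7 × 94, so the span is exactly 94 full weeks.
Each full week contributes 2 weekend days (Sat, Sun): 94 × 2 = 188.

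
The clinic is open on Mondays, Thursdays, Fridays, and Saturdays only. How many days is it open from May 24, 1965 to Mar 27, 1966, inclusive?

176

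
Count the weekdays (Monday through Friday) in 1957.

January 1, 1957 is a Tuesday.
That's 365 days from start to end, counting both.
365 = 7 × 52 + 1, so there are 52 full weeks plus 1 extra day.
Each full week contributes 5 weekdays (Mon–Fri): 52 × 5 = 260.
The 1 extra day is Tuesday — 1 of them qualifies.
Total: 260 + 1 = 261.

261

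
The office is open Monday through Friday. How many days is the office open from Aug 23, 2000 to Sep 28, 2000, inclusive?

Aug 23, 2000 is a Wednesday.
From Aug 23, 2000 to Sep 28, 2000 is 37 days inclusive.
37 = 7 × 5 + 2, so there are 5 full weeks plus 2 extra days.
Each full week contributes 5 weekdays (Mon–Fri): 5 × 5 = 25.
The 2 extra days are Wednesday, Thursday — 2 of them qualify.
Total: 25 + 2 = 27.

27 weekdays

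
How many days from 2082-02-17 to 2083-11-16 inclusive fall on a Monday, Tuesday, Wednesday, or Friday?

2082-02-17 is a Tuesday.
The range spans 638 days (inclusive of both endpoints).
638 = 7 × 91 + 1, so there are 91 full weeks plus 1 extra day.
Each full week contributes 4 days from the set (Mon, Tue, Wed, Fri): 91 × 4 = 364.
The 1 extra day is Tuesday — 1 of them qualifies.
Total: 364 + 1 = 365.

365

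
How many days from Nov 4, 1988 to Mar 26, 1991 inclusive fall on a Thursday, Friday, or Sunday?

374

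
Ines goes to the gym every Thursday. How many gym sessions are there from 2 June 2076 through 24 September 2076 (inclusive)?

17

2 June 2076 is a Tuesday.
The range spans 115 days (inclusive of both endpoints).
115 = 7 × 16 + 3, so there are 16 full weeks plus 3 extra days.
Each full week contributes one Thursday: 16 so far.
The 3 extra days are Tue, Wed, Thu — 1 of them qualifies.
Total: 16 + 1 = 17.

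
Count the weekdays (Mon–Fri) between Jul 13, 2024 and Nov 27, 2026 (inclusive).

620 weekdays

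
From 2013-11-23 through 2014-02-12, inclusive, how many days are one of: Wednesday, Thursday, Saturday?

35

2013-11-23 is a Saturday.
That's 82 days from start to end, counting both.
82 = 7 × 11 + 5, so there are 11 full weeks plus 5 extra days.
Each full week contributes 3 days from the set (Wed, Thu, Sat): 11 × 3 = 33.
The 5 extra days are Sat, Sun, Mon, Tue, Wed — 2 of them qualify.
Total: 33 + 2 = 35.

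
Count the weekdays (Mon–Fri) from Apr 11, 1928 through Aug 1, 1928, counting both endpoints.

81 weekdays

Apr 11, 1928 is a Wednesday.
From Apr 11, 1928 to Aug 1, 1928 is 113 days inclusive.
113 = 7 × 16 + 1, so there are 16 full weeks plus 1 extra day.
Each full week contributes 5 weekdays (Mon–Fri): 16 × 5 = 80.
The 1 extra day is Wednesday — 1 of them qualifies.
Total: 80 + 1 = 81.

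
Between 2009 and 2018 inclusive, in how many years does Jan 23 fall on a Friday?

2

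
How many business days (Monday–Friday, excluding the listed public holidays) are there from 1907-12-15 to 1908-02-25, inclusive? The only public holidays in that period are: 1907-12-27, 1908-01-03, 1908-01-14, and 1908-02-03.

1907-12-15 is a Sunday.
From 1907-12-15 to 1908-02-25 is 73 days inclusive.
73 = 7 × 10 + 3, so there are 10 full weeks plus 3 extra days.
Each full week contributes 5 weekdays (Mon–Fri): 10 × 5 = 50.
The 3 extra days are Sun, Mon, Tue — 2 of them qualify.
Total: 50 + 2 = 52.
Holidays: 1907-12-27 (Fri); 1908-01-03 (Fri); 1908-01-14 (Tue); 1908-02-03 (Mon).
All 4 holidays fall on weekdays, so subtract 4.
Business days: 52 − 4 = 48.

48 business days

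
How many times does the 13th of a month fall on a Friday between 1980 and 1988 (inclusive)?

16

Friday-the-13ths by year:
1980: Jun
1981: Feb, Mar, Nov
1982: Aug
1983: May
1984: Jan, Apr, Jul
1985: Sep, Dec
1986: Jun
1987: Feb, Mar, Nov
1988: May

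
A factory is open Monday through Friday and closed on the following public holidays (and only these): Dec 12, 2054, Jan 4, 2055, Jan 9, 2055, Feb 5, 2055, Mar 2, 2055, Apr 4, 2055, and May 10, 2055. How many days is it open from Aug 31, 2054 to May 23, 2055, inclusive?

Aug 31, 2054 is a Monday.
That's 266 days from start to end, counting both.
266 = 7 × 38, so the span is exactly 38 full weeks.
Each full week contributes 5 weekdays (Mon–Fri): 38 × 5 = 190.
Holidays: Dec 12, 2054 (Sat); Jan 4, 2055 (Mon); Jan 9, 2055 (Sat); Feb 5, 2055 (Fri); Mar 2, 2055 (Tue); Apr 4, 2055 (Sun); May 10, 2055 (Mon).
4 of the 7 holidays fall on weekdays; the rest are weekends and were already excluded.
Business days: 190 − 4 = 186.

186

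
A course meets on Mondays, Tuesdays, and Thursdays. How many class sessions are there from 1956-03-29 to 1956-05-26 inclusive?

1956-03-29 is a Thursday.
From 1956-03-29 to 1956-05-26 is 59 days inclusive.
59 = 7 × 8 + 3, so there are 8 full weeks plus 3 extra days.
Each full week contributes 3 days from the set (Mon, Tue, Thu): 8 × 3 = 24.
The 3 extra days are Thu, Fri, Sat — 1 of them qualifies.
Total: 24 + 1 = 25.

25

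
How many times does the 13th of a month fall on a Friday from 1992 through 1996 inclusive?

Friday-the-13ths by year:
1992: Mar, Nov
1993: Aug
1994: May
1995: Jan, Oct
1996: Sep, Dec

8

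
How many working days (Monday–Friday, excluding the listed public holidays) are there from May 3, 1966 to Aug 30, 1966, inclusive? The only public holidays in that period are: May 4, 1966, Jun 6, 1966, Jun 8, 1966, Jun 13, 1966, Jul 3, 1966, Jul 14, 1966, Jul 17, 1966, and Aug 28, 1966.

81

May 3, 1966 is a Tuesday.
From May 3, 1966 to Aug 30, 1966 is 120 days inclusive.
120 = 7 × 17 + 1, so there are 17 full weeks plus 1 extra day.
Each full week contributes 5 weekdays (Mon–Fri): 17 × 5 = 85.
The 1 extra day is Tue — 1 of them qualifies.
Total: 85 + 1 = 86.
Holidays: May 4, 1966 (Wed); Jun 6, 1966 (Mon); Jun 8, 1966 (Wed); Jun 13, 1966 (Mon); Jul 3, 1966 (Sun); Jul 14, 1966 (Thu); Jul 17, 1966 (Sun); Aug 28, 1966 (Sun).
5 of the 8 holidays fall on weekdays; the rest are weekends and were already excluded.
Business days: 86 − 5 = 81.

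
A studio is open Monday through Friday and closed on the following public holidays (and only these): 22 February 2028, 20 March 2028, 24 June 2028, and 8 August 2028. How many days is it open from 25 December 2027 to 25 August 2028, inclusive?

172

25 December 2027 is a Saturday.
That's 245 days from start to end, counting both.
245 = 7 × 35, so the span is exactly 35 full weeks.
Each full week contributes 5 weekdays (Mon–Fri): 35 × 5 = 175.
Total: 175.
Holidays: 22 February 2028 (Tue); 20 March 2028 (Mon); 24 June 2028 (Sat); 8 August 2028 (Tue).
3 of the 4 holidays fall on weekdays; the rest are weekends and were already excluded.
Business days: 175 − 3 = 172.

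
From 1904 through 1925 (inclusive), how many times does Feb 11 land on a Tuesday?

3

Day of week of February 11 in each year:
1904: Thu, 1905: Sat, 1906: Sun, 1907: Mon, 1908: Tue ✓, 1909: Thu, 1910: Fri, 1911: Sat, 1912: Sun, 1913: Tue ✓, 1914: Wed, 1915: Thu, 1916: Fri, 1917: Sun, 1918: Mon, 1919: Tue ✓, 1920: Wed, 1921: Fri, 1922: Sat, 1923: Sun, 1924: Mon, 1925: Wed
Tuesdays: 1908, 1913, 1919.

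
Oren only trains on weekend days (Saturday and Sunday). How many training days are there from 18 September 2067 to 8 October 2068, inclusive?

111

18 September 2067 is a Sunday.
The range spans 387 days (inclusive of both endpoints).
387 = 7 × 55 + 2, so there are 55 full weeks plus 2 extra days.
Each full week contributes 2 weekend days (Sat, Sun): 55 × 2 = 110.
The 2 extra days are Sun, Mon — 1 of them qualifies.
Total: 110 + 1 = 111.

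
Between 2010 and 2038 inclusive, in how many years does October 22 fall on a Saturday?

4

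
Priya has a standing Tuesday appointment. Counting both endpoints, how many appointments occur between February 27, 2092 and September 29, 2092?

February 27, 2092 is a Wednesday.
That's 216 days from start to end, counting both.
216 = 7 × 30 + 6, so there are 30 full weeks plus 6 extra days.
Each full week contributes one Tuesday: 30 so far.
The 6 extra days are Wed, Thu, Fri, Sat, Sun, Mon — none qualify.
Total: 30 + 0 = 30.

30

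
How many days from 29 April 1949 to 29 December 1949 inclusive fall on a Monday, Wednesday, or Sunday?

29 April 1949 is a Friday.
From 29 April 1949 to 29 December 1949 is 245 days inclusive.
245 = 7 × 35, so the span is exactly 35 full weeks.
Each full week contributes 3 days from the set (Mon, Wed, Sun): 35 × 3 = 105.

105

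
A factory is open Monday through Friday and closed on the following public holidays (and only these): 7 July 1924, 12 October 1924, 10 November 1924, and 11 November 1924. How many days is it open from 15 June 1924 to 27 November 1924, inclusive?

15 June 1924 is a Sunday.
From 15 June 1924 to 27 November 1924 is 166 days inclusive.
166 = 7 × 23 + 5, so there are 23 full weeks plus 5 extra days.
Each full week contributes 5 weekdays (Mon–Fri): 23 × 5 = 115.
The 5 extra days are Sunday, Monday, Tuesday, Wednesday, Thursday — 4 of them qualify.
Total: 115 + 4 = 119.
Holidays: 7 July 1924 (Mon); 12 October 1924 (Sun); 10 November 1924 (Mon); 11 November 1924 (Tue).
3 of the 4 holidays fall on weekdays; the rest are weekends and were already excluded.
Business days: 119 − 3 = 116.

116 working days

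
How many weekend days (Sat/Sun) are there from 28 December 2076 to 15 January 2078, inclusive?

109

28 December 2076 is a Monday.
From 28 December 2076 to 15 January 2078 is 384 days inclusive.
384 = 7 × 54 + 6, so there are 54 full weeks plus 6 extra days.
Each full week contributes 2 weekend days (Sat, Sun): 54 × 2 = 108.
The 6 extra days are Monday, Tuesday, Wednesday, Thursday, Friday, Saturday — 1 of them qualifies.
Total: 108 + 1 = 109.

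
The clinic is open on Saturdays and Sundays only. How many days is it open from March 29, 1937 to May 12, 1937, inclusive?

12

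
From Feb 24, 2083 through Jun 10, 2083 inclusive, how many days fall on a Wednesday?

Feb 24, 2083 is a Wednesday.
The range spans 107 days (inclusive of both endpoints).
107 = 7 × 15 + 2, so there are 15 full weeks plus 2 extra days.
Each full week contributes one Wednesday: 15 so far.
The 2 extra days are Wed, Thu — 1 of them qualifies.
Total: 15 + 1 = 16.

16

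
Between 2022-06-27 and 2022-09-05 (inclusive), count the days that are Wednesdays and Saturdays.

2022-06-27 is a Monday.
The range spans 71 days (inclusive of both endpoints).
71 = 7 × 10 + 1, so there are 10 full weeks plus 1 extra day.
Each full week contributes 2 days from the set (Wed, Sat): 10 × 2 = 20.
The 1 extra day is Monday — none qualify.
Total: 20 + 0 = 20.

20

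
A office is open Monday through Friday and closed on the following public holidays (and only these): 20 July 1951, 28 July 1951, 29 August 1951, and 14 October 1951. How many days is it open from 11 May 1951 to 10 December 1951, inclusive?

11 May 1951 is a Friday.
From 11 May 1951 to 10 December 1951 is 214 days inclusive.
214 = 7 × 30 + 4, so there are 30 full weeks plus 4 extra days.
Each full week contributes 5 weekdays (Mon–Fri): 30 × 5 = 150.
The 4 extra days are Fri, Sat, Sun, Mon — 2 of them qualify.
Total: 150 + 2 = 152.
Holidays: 20 July 1951 (Fri); 28 July 1951 (Sat); 29 August 1951 (Wed); 14 October 1951 (Sun).
2 of the 4 holidays fall on weekdays; the rest are weekends and were already excluded.
Business days: 152 − 2 = 150.

150 business days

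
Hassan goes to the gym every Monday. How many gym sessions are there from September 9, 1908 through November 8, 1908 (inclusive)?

September 9, 1908 is a Wednesday.
From September 9, 1908 to November 8, 1908 is 61 days inclusive.
61 = 7 × 8 + 5, so there are 8 full weeks plus 5 extra days.
Each full week contributes one Monday: 8 so far.
The 5 extra days are Wednesday, Thursday, Friday, Saturday, Sunday — none qualify.
Total: 8 + 0 = 8.

8 Mondays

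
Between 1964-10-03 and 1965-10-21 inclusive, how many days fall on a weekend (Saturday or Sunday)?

110

1964-10-03 is a Saturday.
That's 384 days from start to end, counting both.
384 = 7 × 54 + 6, so there are 54 full weeks plus 6 extra days.
Each full week contributes 2 weekend days (Sat, Sun): 54 × 2 = 108.
The 6 extra days are Sat, Sun, Mon, Tue, Wed, Thu — 2 of them qualify.
Total: 108 + 2 = 110.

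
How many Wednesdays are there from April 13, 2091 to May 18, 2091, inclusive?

5 Wednesdays

April 13, 2091 is a Friday.
That's 36 days from start to end, counting both.
36 = 7 × 5 + 1, so there are 5 full weeks plus 1 extra day.
Each full week contributes one Wednesday: 5 so far.
The 1 extra day is Friday — none qualify.
Total: 5 + 0 = 5.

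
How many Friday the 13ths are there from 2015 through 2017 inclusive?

6

Friday-the-13ths by year:
2015: Feb, Mar, Nov
2016: May
2017: Jan, Oct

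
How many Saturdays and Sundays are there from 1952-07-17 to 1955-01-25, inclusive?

1952-07-17 is a Thursday.
That's 923 days from start to end, counting both.
923 = 7 × 131 + 6, so there are 131 full weeks plus 6 extra days.
Each full week contributes 2 weekend days (Sat, Sun): 131 × 2 = 262.
The 6 extra days are Thursday, Friday, Saturday, Sunday, Monday, Tuesday — 2 of them qualify.
Total: 262 + 2 = 264.

264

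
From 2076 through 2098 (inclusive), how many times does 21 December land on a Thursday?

3

Day of week of December 21 in each year:
2076: Mon, 2077: Tue, 2078: Wed, 2079: Thu ✓, 2080: Sat, 2081: Sun, 2082: Mon, 2083: Tue, 2084: Thu ✓, 2085: Fri, 2086: Sat, 2087: Sun, 2088: Tue, 2089: Wed, 2090: Thu ✓, 2091: Fri, 2092: Sun, 2093: Mon, 2094: Tue, 2095: Wed, 2096: Fri, 2097: Sat, 2098: Sun
Thursdays: 2079, 2084, 2090.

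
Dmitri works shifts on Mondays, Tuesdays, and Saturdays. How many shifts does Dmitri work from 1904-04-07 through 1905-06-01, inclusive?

1904-04-07 is a Thursday.
From 1904-04-07 to 1905-06-01 is 421 days inclusive.
421 = 7 × 60 + 1, so there are 60 full weeks plus 1 extra day.
Each full week contributes 3 days from the set (Mon, Tue, Sat): 60 × 3 = 180.
The 1 extra day is Thu — none qualify.
Total: 180 + 0 = 180.

180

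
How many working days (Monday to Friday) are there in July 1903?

23

1 July 1903 is a Wednesday.
The range spans 31 days (inclusive of both endpoints).
31 = 7 × 4 + 3, so there are 4 full weeks plus 3 extra days.
Each full week contributes 5 weekdays (Mon–Fri): 4 × 5 = 20.
The 3 extra days are Wed, Thu, Fri — 3 of them qualify.
Total: 20 + 3 = 23.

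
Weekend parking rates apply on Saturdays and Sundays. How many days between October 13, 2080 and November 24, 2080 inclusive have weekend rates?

October 13, 2080 is a Sunday.
From October 13, 2080 to November 24, 2080 is 43 days inclusive.
43 = 7 × 6 + 1, so there are 6 full weeks plus 1 extra day.
Each full week contributes 2 weekend days (Sat, Sun): 6 × 2 = 12.
The 1 extra day is Sunday — 1 of them qualifies.
Total: 12 + 1 = 13.

13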